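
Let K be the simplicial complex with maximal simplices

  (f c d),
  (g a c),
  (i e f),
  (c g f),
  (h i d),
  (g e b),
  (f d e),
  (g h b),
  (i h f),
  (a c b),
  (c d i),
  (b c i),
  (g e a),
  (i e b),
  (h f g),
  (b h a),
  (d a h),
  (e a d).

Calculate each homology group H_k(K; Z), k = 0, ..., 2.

Order the vertices as a < b < c < d < e < f < g < h < i. Listing each simplex with vertices in this order, K has dimension 2 with simplices:

  0-simplices (9): a, b, c, d, e, f, g, h, i
  1-simplices (27): ab, ac, ad, ae, ag, ah, bc, be, bg, bh, bi, cd, cf, cg, ci, de, df, dh, di, ef, eg, ei, fg, fh, fi, gh, hi
  2-simplices (18): abc, abh, acg, ade, adh, aeg, bci, beg, bei, bgh, cdf, cdi, cfg, def, dhi, efi, fgh, fhi

so the chain groups are C_0 ≅ Z^9, C_1 ≅ Z^27, C_2 ≅ Z^18.

∂_1: C_1 → C_0 sends each edge [p,q] (with p < q) to q − p. For instance
  ∂ci = i − c.
The resulting 9×27 matrix has rank 8, and its Smith normal form has invariant factors (1,1,1,1,1,1,1,1).

∂_2: C_2 → C_1 sends each 2-simplex [p,q,r] to [q,r] − [p,r] + [p,q]. For instance
  ∂cfg = fg − cg + cf,
  ∂cdf = df − cf + cd.
The 27×18 boundary matrix has rank 18 and Smith normal form diag(1,1,1,1,1,1,1,1,1,1,1,1,1,1,1,1,1,2).

Computing H_k = (kernel of ∂_k) / (image of ∂_{k+1}):

  H_0: rank C_0 − rank ∂_1 = 9 − 8 = 1, and the invariant factors of ∂_1 are all 1, so H_0 = Z.
  H_1: rank ker ∂_1 − rank ∂_2 = (27 − 8) − 18 = 1, and ∂_2 has invariant factor 2 > 1, so H_1 = Z ⊕ Z/2.
  H_2: rank ker ∂_2 − rank ∂_3 = (18 − 18) − 0 = 0, and there is no ∂_3, so H_2 = 0.

As a check, the Euler characteristic is 9 − 27 + 18 = 0, which agrees with 1 − 1 + 0 = 0.

H_0 = Z,  H_1 = Z ⊕ Z/2,  H_2 = 0.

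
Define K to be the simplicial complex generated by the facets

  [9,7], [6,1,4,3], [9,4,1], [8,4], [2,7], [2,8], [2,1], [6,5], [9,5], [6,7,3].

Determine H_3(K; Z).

Fix the vertex order 1 < 2 < 3 < 4 < 5 < 6 < 7 < 8 < 9 and write every simplex with vertices in increasing order. Then dim K = 3 and the simplices of K are:

  0-simplices (9): [1], [2], [3], [4], [5], [6], [7], [8], [9]
  1-simplices (17): [1,2], [1,3], [1,4], [1,6], [1,9], [2,7], [2,8], [3,4], [3,6], [3,7], [4,6], [4,8], [4,9], [5,6], [5,9], [6,7], [7,9]
  2-simplices (6): [1,3,4], [1,3,6], [1,4,6], [1,4,9], [3,4,6], [3,6,7]
  3-simplices (1): [1,3,4,6]

Hence C_0 ≅ Z^9, C_1 ≅ Z^17, C_2 ≅ Z^6, C_3 ≅ Z^1.

∂_1: C_1 → C_0 maps an edge to its endpoints' difference, ∂[p,q] = q − p.
This gives a 9×17 integer matrix of rank 8; reducing to Smith normal form yields diagonal entries (1,1,1,1,1,1,1,1).

The boundary map ∂_2: C_2 → C_1 sends each 2-simplex [p,q,r] to [q,r] − [p,r] + [p,q]. For instance
  ∂[3,4,6] = [4,6] − [3,6] + [3,4],
  ∂[3,6,7] = [6,7] − [3,7] + [3,6].
As a 17×6 matrix over Z this has rank 5, with invariant factors (1,1,1,1,1).

Boundary ∂_3: C_3 → C_2 sends each 3-simplex σ to the alternating sum Σ_i (−1)^i (σ with its i-th vertex removed). For instance
  ∂[1,3,4,6] = [3,4,6] − [1,4,6] + [1,3,6] − [1,3,4].
As a 6×1 matrix over Z this has rank 1, with invariant factors (1).

Computing H_k = (kernel of ∂_k) / (image of ∂_{k+1}):

  H_3: rank ker ∂_3 − rank ∂_4 = (1 − 1) − 0 = 0, and there is no ∂_4, so H_3 = 0.

H_3 ≅ 0.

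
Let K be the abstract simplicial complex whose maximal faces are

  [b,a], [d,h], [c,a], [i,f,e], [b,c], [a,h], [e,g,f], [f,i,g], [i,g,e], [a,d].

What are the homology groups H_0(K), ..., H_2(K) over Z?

H_0 ≅ Z^2,  H_1 ≅ Z^2,  H_2 ≅ Z.

Order the vertices as a < b < c < d < e < f < g < h < i. Listing each simplex with vertices in this order, K has dimension 2 with simplices:

  0-simplices (9): a, b, c, d, e, f, g, h, i
  1-simplices (12): ab, ac, ad, ah, bc, dh, ef, eg, ei, fg, fi, gi
  2-simplices (4): efg, efi, egi, fgi

so the chain groups are C_0 ≅ Z^9, C_1 ≅ Z^12, C_2 ≅ Z^4.

∂_1: C_1 → C_0 sends each edge [p,q] (with p < q) to q − p. For instance
  ∂eg = g − e.
The 9×12 boundary matrix has rank 7 and Smith normal form diag(1,1,1,1,1,1,1).

∂_2: C_2 → C_1 sends each 2-simplex [p,q,r] to [q,r] − [p,r] + [p,q]. For instance
  ∂efi = fi − ei + ef,
  ∂efg = fg − eg + ef.
The resulting 12×4 matrix has rank 3, and its Smith normal form has invariant factors (1,1,1).

From H_k ≅ ker(∂_k) / im(∂_{k+1}) we obtain:

  H_0: rank C_0 − rank ∂_1 = 9 − 7 = 2, and the invariant factors of ∂_1 are all 1, so H_0 = Z^2.
  H_1: rank ker ∂_1 − rank ∂_2 = (12 − 7) − 3 = 2, and the invariant factors of ∂_2 are all 1, so H_1 = Z^2.
  H_2: rank ker ∂_2 − rank ∂_3 = (4 − 3) − 0 = 1, and there is no ∂_3, so H_2 = Z.

As a check, the Euler characteristic is 9 − 12 + 4 = 1, which agrees with 2 − 2 + 1 = 1.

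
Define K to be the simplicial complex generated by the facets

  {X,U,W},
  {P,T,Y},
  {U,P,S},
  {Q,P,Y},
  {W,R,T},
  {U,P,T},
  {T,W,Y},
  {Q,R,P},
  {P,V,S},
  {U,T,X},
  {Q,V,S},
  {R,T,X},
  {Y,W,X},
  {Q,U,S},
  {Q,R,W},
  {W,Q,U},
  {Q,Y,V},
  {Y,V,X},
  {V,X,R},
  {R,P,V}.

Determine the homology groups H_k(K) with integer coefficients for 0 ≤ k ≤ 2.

H_0 ≅ Z,  H_1 ≅ Z ⊕ Z/2Z,  H_2 = 0.

Take the total order P < Q < R < S < T < U < V < W < X < Y on the vertex set. Then K (dimension 2) consists of the simplices:

  0-simplices (10): P, Q, R, S, T, U, V, W, X, Y
  1-simplices (30): PQ, PR, PS, PT, PU, PV, PY, QR, QS, QU, QV, QW, QY, RT, RV, RW, RX, SU, SV, TU, TW, TX, TY, UW, UX, VX, VY, WX, WY, XY
  2-simplices (20): PQR, PQY, PRV, PSU, PSV, PTU, PTY, QRW, QSU, QSV, QUW, QVY, RTW, RTX, RVX, TUX, TWY, UWX, VXY, WXY

giving chain groups C_0 ≅ Z^10, C_1 ≅ Z^30, C_2 ≅ Z^20.

The boundary map ∂_1: C_1 → C_0 maps an edge to its endpoints' difference, ∂[p,q] = q − p. For instance
  ∂VY = Y − V.
As a 10×30 matrix over Z this has rank 9, with invariant factors (1,1,1,1,1,1,1,1,1).

∂_2: C_2 → C_1 sends each 2-simplex [p,q,r] to [q,r] − [p,r] + [p,q]. For instance
  ∂RVX = VX − RX + RV,
  ∂QRW = RW − QW + QR.
This gives a 30×20 integer matrix of rank 20; reducing to Smith normal form yields diagonal entries (1,1,1,1,1,1,1,1,1,1,1,1,1,1,1,1,1,1,1,2).

Now H_k = ker ∂_k / im ∂_{k+1}, so:

  H_0: rank C_0 − rank ∂_1 = 10 − 9 = 1, and the invariant factors of ∂_1 are all 1, so H_0 = Z.
  H_1: rank ker ∂_1 − rank ∂_2 = (30 − 9) − 20 = 1, and ∂_2 has invariant factor 2 > 1, so H_1 = Z ⊕ Z/2Z.
  H_2: rank ker ∂_2 − rank ∂_3 = (20 − 20) − 0 = 0, and there is no ∂_3, so H_2 = 0.

(K is a triangulation of the Klein bottle.)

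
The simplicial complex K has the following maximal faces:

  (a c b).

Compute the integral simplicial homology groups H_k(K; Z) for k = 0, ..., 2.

Order the vertices as a < b < c. Listing each simplex with vertices in this order, K has dimension 2 with simplices:

  0-simplices (3): a, b, c
  1-simplices (3): ab, ac, bc
  2-simplices (1): abc

so the chain groups are C_0 ≅ Z^3, C_1 ≅ Z^3, C_2 ≅ Z^1.

The boundary map ∂_1: C_1 → C_0 is given by ∂[p,q] = [q] − [p].
This gives a 3×3 integer matrix of rank 2; reducing to Smith normal form yields diagonal entries (1,1).

∂_2: C_2 → C_1 sends each 2-simplex [p,q,r] to [q,r] − [p,r] + [p,q]. For instance
  ∂abc = bc − ac + ab.
As a 3×1 matrix over Z this has rank 1, with invariant factors (1).

Reading off H_k = ker ∂_k / im ∂_{k+1}:

  H_0: rank C_0 − rank ∂_1 = 3 − 2 = 1, and the invariant factors of ∂_1 are all 1, so H_0 = Z.
  H_1: rank ker ∂_1 − rank ∂_2 = (3 − 2) − 1 = 0, and the invariant factors of ∂_2 are all 1, so H_1 = 0.
  H_2: rank ker ∂_2 − rank ∂_3 = (1 − 1) − 0 = 0, and there is no ∂_3, so H_2 = 0.

H_0 = Z,  H_1 = 0,  H_2 = 0.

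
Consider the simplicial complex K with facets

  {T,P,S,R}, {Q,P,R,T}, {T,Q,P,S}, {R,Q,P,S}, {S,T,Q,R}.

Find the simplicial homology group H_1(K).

H_1 ≅ 0.

Order the vertices as P < Q < R < S < T. Listing each simplex with vertices in this order, K has dimension 3 with simplices:

  0-simplices (5): P, Q, R, S, T
  1-simplices (10): PQ, PR, PS, PT, QR, QS, QT, RS, RT, ST
  2-simplices (10): PQR, PQS, PQT, PRS, PRT, PST, QRS, QRT, QST, RST
  3-simplices (5): PQRS, PQRT, PQST, PRST, QRST

giving chain groups C_0 ≅ Z^5, C_1 ≅ Z^10, C_2 ≅ Z^10, C_3 ≅ Z^5.

∂_1: C_1 → C_0 is given by ∂[p,q] = [q] − [p]. For instance
  ∂ST = T − S.
As a 5×10 matrix over Z this has rank 4, with invariant factors (1,1,1,1).

The boundary map ∂_2: C_2 → C_1 maps a triangle to the signed sum of its edges. For instance
  ∂QRS = RS − QS + QR,
  ∂PQT = QT − PT + PQ.
As a 10×10 matrix over Z this has rank 6, with invariant factors (1,1,1,1,1,1).

The boundary map ∂_3: C_3 → C_2 sends each 3-simplex σ to the alternating sum Σ_i (−1)^i (σ with its i-th vertex removed). For instance
  ∂QRST = RST − QST + QRT − QRS,
  ∂PQST = QST − PST + PQT − PQS.
As a 10×5 matrix over Z this has rank 4, with invariant factors (1,1,1,1).

Now H_k = ker ∂_k / im ∂_{k+1}, so:

  H_1: rank ker ∂_1 − rank ∂_2 = (10 − 4) − 6 = 0, and the invariant factors of ∂_2 are all 1, so H_1 = 0.

(K is a triangulation of the 3-sphere S^3.)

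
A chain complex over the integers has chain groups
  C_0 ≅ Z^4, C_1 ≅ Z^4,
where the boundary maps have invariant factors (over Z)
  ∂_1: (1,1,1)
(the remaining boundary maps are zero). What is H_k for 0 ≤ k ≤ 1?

H_0 = Z,  H_1 = Z.

H_0: b_0 = 4 − 0 − 3 = 1; torsion from ∂_1 factors > 1: none. So H_0 = Z.
H_1: b_1 = 4 − 3 − 0 = 1; torsion from ∂_2 factors > 1: none. So H_1 = Z.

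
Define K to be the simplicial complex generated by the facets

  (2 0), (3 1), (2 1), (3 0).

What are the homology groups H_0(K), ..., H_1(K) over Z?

Order the vertices as 0 < 1 < 2 < 3. Listing each simplex with vertices in this order, K has dimension 1 with simplices:

  0-simplices (4): [0], [1], [2], [3]
  1-simplices (4): [0,2], [0,3], [1,2], [1,3]

so the chain groups are C_0 ≅ Z^4, C_1 ≅ Z^4.

∂_1: C_1 → C_0 is given by ∂[p,q] = [q] − [p]. For instance
  ∂[1,2] = [2] − [1].
The 4×4 boundary matrix has rank 3 and Smith normal form diag(1,1,1).

Reading off H_k = ker ∂_k / im ∂_{k+1}:

  H_0: rank C_0 − rank ∂_1 = 4 − 3 = 1, and the invariant factors of ∂_1 are all 1, so H_0 = Z.
  H_1: rank ker ∂_1 − rank ∂_2 = (4 − 3) − 0 = 1, and there is no ∂_2, so H_1 = Z.

As a check, the Euler characteristic is 4 − 4 = 0, which agrees with 1 − 1 = 0.

H_0 ≅ Z,  H_1 ≅ Z.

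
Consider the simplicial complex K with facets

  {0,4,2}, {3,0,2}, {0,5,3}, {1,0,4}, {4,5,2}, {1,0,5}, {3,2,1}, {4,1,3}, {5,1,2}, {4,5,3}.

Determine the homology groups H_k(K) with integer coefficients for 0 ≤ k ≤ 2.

We work with the vertex ordering 0 < 1 < 2 < 3 < 4 < 5. The simplices of K, each written with vertices in increasing order, are:

  0-simplices (6): [0], [1], [2], [3], [4], [5]
  1-simplices (15): [0,1], [0,2], [0,3], [0,4], [0,5], [1,2], [1,3], [1,4], [1,5], [2,3], [2,4], [2,5], [3,4], [3,5], [4,5]
  2-simplices (10): [0,1,4], [0,1,5], [0,2,3], [0,2,4], [0,3,5], [1,2,3], [1,2,5], [1,3,4], [2,4,5], [3,4,5]

Hence C_0 ≅ Z^6, C_1 ≅ Z^15, C_2 ≅ Z^10.

Boundary ∂_1: C_1 → C_0 sends each edge [p,q] (with p < q) to q − p. For instance
  ∂[0,3] = [3] − [0].
As a 6×15 matrix over Z this has rank 5, with invariant factors (1,1,1,1,1).

The boundary map ∂_2: C_2 → C_1 maps a triangle to the signed sum of its edges. For instance
  ∂[0,2,4] = [2,4] − [0,4] + [0,2],
  ∂[0,1,4] = [1,4] − [0,4] + [0,1].
The resulting 15×10 matrix has rank 10, and its Smith normal form has invariant factors (1,1,1,1,1,1,1,1,1,2).

Reading off H_k = ker ∂_k / im ∂_{k+1}:

  H_0: rank C_0 − rank ∂_1 = 6 − 5 = 1, and the invariant factors of ∂_1 are all 1, so H_0 ≅ Z.
  H_1: rank ker ∂_1 − rank ∂_2 = (15 − 5) − 10 = 0, and ∂_2 has invariant factor 2 > 1, so H_1 ≅ Z/2.
  H_2: rank ker ∂_2 − rank ∂_3 = (10 − 10) − 0 = 0, and there is no ∂_3, so H_2 ≅ 0.

H_0 ≅ Z,  H_1 ≅ Z/2,  H_2 = 0.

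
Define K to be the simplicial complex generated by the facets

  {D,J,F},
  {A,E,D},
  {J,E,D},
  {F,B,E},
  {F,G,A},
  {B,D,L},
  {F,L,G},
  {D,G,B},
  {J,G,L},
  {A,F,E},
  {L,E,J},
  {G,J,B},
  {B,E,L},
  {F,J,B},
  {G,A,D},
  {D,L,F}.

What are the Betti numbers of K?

b_0 = 1, b_1 = 2, b_2 = 1.

Order the vertices as A < B < D < E < F < G < J < L. Listing each simplex with vertices in this order, K has dimension 2 with simplices:

  0-simplices (8): A, B, D, E, F, G, J, L
  1-simplices (24): AD, AE, AF, AG, BD, BE, BF, BG, BJ, BL, DE, DF, DG, DJ, DL, EF, EJ, EL, FG, FJ, FL, GJ, GL, JL
  2-simplices (16): ADE, ADG, AEF, AFG, BDG, BDL, BEF, BEL, BFJ, BGJ, DEJ, DFJ, DFL, EJL, FGL, GJL

giving chain groups C_0 ≅ Z^8, C_1 ≅ Z^24, C_2 ≅ Z^16.

Boundary ∂_1: C_1 → C_0 is given by ∂[p,q] = [q] − [p].
The 8×24 boundary matrix has rank 7 and Smith normal form diag(1,1,1,1,1,1,1).

The boundary map ∂_2: C_2 → C_1 maps a triangle to the signed sum of its edges. For instance
  ∂DEJ = EJ − DJ + DE,
  ∂AEF = EF − AF + AE.
This gives a 24×16 integer matrix of rank 15; reducing to Smith normal form yields diagonal entries (1,1,1,1,1,1,1,1,1,1,1,1,1,1,1).

Reading off H_k = ker ∂_k / im ∂_{k+1}:

  H_0: rank C_0 − rank ∂_1 = 8 − 7 = 1, and the invariant factors of ∂_1 are all 1, so H_0 = Z.
  H_1: rank ker ∂_1 − rank ∂_2 = (24 − 7) − 15 = 2, and the invariant factors of ∂_2 are all 1, so H_1 = Z^2.
  H_2: rank ker ∂_2 − rank ∂_3 = (16 − 15) − 0 = 1, and there is no ∂_3, so H_2 = Z.

(K is a triangulation of the torus T^2.)

Hence the Betti numbers are b_0 = 1, b_1 = 2, b_2 = 1.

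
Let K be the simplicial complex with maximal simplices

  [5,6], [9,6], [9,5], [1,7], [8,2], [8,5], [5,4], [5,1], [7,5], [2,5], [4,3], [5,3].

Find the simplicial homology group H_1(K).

Fix the vertex order 1 < 2 < 3 < 4 < 5 < 6 < 7 < 8 < 9 and write every simplex with vertices in increasing order. Then dim K = 1 and the simplices of K are:

  0-simplices (9): [1], [2], [3], [4], [5], [6], [7], [8], [9]
  1-simplices (12): [1,5], [1,7], [2,5], [2,8], [3,4], [3,5], [4,5], [5,6], [5,7], [5,8], [5,9], [6,9]

giving chain groups C_0 ≅ Z^9, C_1 ≅ Z^12.

The boundary map ∂_1: C_1 → C_0 is given by ∂[p,q] = [q] − [p].
The resulting 9×12 matrix has rank 8, and its Smith normal form has invariant factors (1,1,1,1,1,1,1,1).

Computing H_k = (kernel of ∂_k) / (image of ∂_{k+1}):

  H_1: rank ker ∂_1 − rank ∂_2 = (12 − 8) − 0 = 4, and there is no ∂_2, so H_1 = Z^4.

H_1 = Z^4.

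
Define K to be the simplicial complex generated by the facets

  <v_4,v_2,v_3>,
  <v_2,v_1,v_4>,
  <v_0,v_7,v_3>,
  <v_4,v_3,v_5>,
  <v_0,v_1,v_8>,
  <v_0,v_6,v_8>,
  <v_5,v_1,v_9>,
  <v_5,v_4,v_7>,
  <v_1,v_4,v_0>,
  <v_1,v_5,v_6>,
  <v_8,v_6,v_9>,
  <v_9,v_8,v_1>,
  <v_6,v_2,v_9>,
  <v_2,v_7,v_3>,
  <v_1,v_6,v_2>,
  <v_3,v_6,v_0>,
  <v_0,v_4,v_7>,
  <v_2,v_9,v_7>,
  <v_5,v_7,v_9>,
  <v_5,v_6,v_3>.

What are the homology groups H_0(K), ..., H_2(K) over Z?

Fix the vertex order v_0 < v_1 < v_2 < v_3 < v_4 < v_5 < v_6 < v_7 < v_8 < v_9 and write every simplex with vertices in increasing order. Then dim K = 2 and the simplices of K are:

  0-simplices (10): [v_0], [v_1], [v_2], [v_3], [v_4], [v_5], [v_6], [v_7], [v_8], [v_9]
  1-simplices (30): (30 of them)
  2-simplices (20): (20 of them)

giving chain groups C_0 ≅ Z^10, C_1 ≅ Z^30, C_2 ≅ Z^20.

The boundary map ∂_1: C_1 → C_0 maps an edge to its endpoints' difference, ∂[p,q] = q − p.
The 10×30 boundary matrix has rank 9 and Smith normal form diag(1,1,1,1,1,1,1,1,1).

Boundary ∂_2: C_2 → C_1 sends each 2-simplex [p,q,r] to [q,r] − [p,r] + [p,q]. For instance
  ∂[v_1,v_5,v_6] = [v_5,v_6] − [v_1,v_6] + [v_1,v_5],
  ∂[v_0,v_4,v_7] = [v_4,v_7] − [v_0,v_7] + [v_0,v_4].
This gives a 30×20 integer matrix of rank 20; reducing to Smith normal form yields diagonal entries (1,1,1,1,1,1,1,1,1,1,1,1,1,1,1,1,1,1,1,2).

Now H_k = ker ∂_k / im ∂_{k+1}, so:

  H_0: rank C_0 − rank ∂_1 = 10 − 9 = 1, and the invariant factors of ∂_1 are all 1, so H_0 = Z.
  H_1: rank ker ∂_1 − rank ∂_2 = (30 − 9) − 20 = 1, and ∂_2 has invariant factor 2 > 1, so H_1 = Z ⊕ Z/2.
  H_2: rank ker ∂_2 − rank ∂_3 = (20 − 20) − 0 = 0, and there is no ∂_3, so H_2 = 0.

As a check, the Euler characteristic is 10 − 30 + 20 = 0, which agrees with 1 − 1 + 0 = 0.

H_0 = Z,  H_1 = Z ⊕ Z/2,  H_2 = 0.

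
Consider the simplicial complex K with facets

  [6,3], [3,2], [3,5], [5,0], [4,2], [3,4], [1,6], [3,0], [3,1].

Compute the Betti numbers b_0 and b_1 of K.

Order the vertices as 0 < 1 < 2 < 3 < 4 < 5 < 6. Listing each simplex with vertices in this order, K has dimension 1 with simplices:

  0-simplices (7): [0], [1], [2], [3], [4], [5], [6]
  1-simplices (9): [0,3], [0,5], [1,3], [1,6], [2,3], [2,4], [3,4], [3,5], [3,6]

giving chain groups C_0 ≅ Z^7, C_1 ≅ Z^9.

∂_1: C_1 → C_0 sends each edge [p,q] (with p < q) to q − p. For instance
  ∂[2,4] = [4] − [2].
The 7×9 boundary matrix has rank 6 and Smith normal form diag(1,1,1,1,1,1).

Now H_k = ker ∂_k / im ∂_{k+1}, so:

  H_0: rank C_0 − rank ∂_1 = 7 − 6 = 1, and the invariant factors of ∂_1 are all 1, so H_0 = Z.
  H_1: rank ker ∂_1 − rank ∂_2 = (9 − 6) − 0 = 3, and there is no ∂_2, so H_1 = Z^3.

Hence the Betti numbers are b_0 = 1, b_1 = 3.

b_0 = 1, b_1 = 3.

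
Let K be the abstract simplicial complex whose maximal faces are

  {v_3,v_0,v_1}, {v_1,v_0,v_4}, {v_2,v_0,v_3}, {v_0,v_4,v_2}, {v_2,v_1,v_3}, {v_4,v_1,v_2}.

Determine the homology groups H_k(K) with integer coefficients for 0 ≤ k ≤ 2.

H_0 ≅ Z,  H_1 = 0,  H_2 ≅ Z.

Order the vertices as v_0 < v_1 < v_2 < v_3 < v_4. Listing each simplex with vertices in this order, K has dimension 2 with simplices:

  0-simplices (5): [v_0], [v_1], [v_2], [v_3], [v_4]
  1-simplices (9): [v_0,v_1], [v_0,v_2], [v_0,v_3], [v_0,v_4], [v_1,v_2], [v_1,v_3], [v_1,v_4], [v_2,v_3], [v_2,v_4]
  2-simplices (6): [v_0,v_1,v_3], [v_0,v_1,v_4], [v_0,v_2,v_3], [v_0,v_2,v_4], [v_1,v_2,v_3], [v_1,v_2,v_4]

so the chain groups are C_0 ≅ Z^5, C_1 ≅ Z^9, C_2 ≅ Z^6.

∂_1: C_1 → C_0 sends each edge [p,q] (with p < q) to q − p. For instance
  ∂[v_1,v_4] = [v_4] − [v_1].
This gives a 5×9 integer matrix of rank 4; reducing to Smith normal form yields diagonal entries (1,1,1,1).

∂_2: C_2 → C_1 sends each 2-simplex [p,q,r] to [q,r] − [p,r] + [p,q]. For instance
  ∂[v_0,v_1,v_3] = [v_1,v_3] − [v_0,v_3] + [v_0,v_1],
  ∂[v_1,v_2,v_3] = [v_2,v_3] − [v_1,v_3] + [v_1,v_2].
The resulting 9×6 matrix has rank 5, and its Smith normal form has invariant factors (1,1,1,1,1).

Reading off H_k = ker ∂_k / im ∂_{k+1}:

  H_0: rank C_0 − rank ∂_1 = 5 − 4 = 1, and the invariant factors of ∂_1 are all 1, so H_0 = Z.
  H_1: rank ker ∂_1 − rank ∂_2 = (9 − 4) − 5 = 0, and the invariant factors of ∂_2 are all 1, so H_1 = 0.
  H_2: rank ker ∂_2 − rank ∂_3 = (6 − 5) − 0 = 1, and there is no ∂_3, so H_2 = Z.

(K is a triangulation of the 2-sphere S^2.)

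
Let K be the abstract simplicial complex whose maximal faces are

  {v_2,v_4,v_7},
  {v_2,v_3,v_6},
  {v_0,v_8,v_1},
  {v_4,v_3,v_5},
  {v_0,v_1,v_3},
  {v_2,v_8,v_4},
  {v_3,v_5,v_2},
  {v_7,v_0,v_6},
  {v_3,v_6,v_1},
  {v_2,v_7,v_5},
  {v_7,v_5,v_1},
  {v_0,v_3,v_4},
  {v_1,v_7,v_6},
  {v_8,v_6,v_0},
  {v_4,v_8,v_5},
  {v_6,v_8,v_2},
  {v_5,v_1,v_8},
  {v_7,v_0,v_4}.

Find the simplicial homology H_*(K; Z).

Take the total order v_0 < v_1 < v_2 < v_3 < v_4 < v_5 < v_6 < v_7 < v_8 on the vertex set. Then K (dimension 2) consists of the simplices:

  0-simplices (9): [v_0], [v_1], [v_2], [v_3], [v_4], [v_5], [v_6], [v_7], [v_8]
  1-simplices (27): (27 of them)
  2-simplices (18): (18 of them)

giving chain groups C_0 ≅ Z^9, C_1 ≅ Z^27, C_2 ≅ Z^18.

The boundary map ∂_1: C_1 → C_0 maps an edge to its endpoints' difference, ∂[p,q] = q − p.
The resulting 9×27 matrix has rank 8, and its Smith normal form has invariant factors (1,1,1,1,1,1,1,1).

Boundary ∂_2: C_2 → C_1 sends each 2-simplex [p,q,r] to [q,r] − [p,r] + [p,q]. For instance
  ∂[v_0,v_4,v_7] = [v_4,v_7] − [v_0,v_7] + [v_0,v_4],
  ∂[v_1,v_5,v_8] = [v_5,v_8] − [v_1,v_8] + [v_1,v_5].
This gives a 27×18 integer matrix of rank 18; reducing to Smith normal form yields diagonal entries (1,1,1,1,1,1,1,1,1,1,1,1,1,1,1,1,1,2).

Now H_k = ker ∂_k / im ∂_{k+1}, so:

  H_0: rank C_0 − rank ∂_1 = 9 − 8 = 1, and the invariant factors of ∂_1 are all 1, so H_0 ≅ Z.
  H_1: rank ker ∂_1 − rank ∂_2 = (27 − 8) − 18 = 1, and ∂_2 has invariant factor 2 > 1, so H_1 ≅ Z ⊕ Z/2.
  H_2: rank ker ∂_2 − rank ∂_3 = (18 − 18) − 0 = 0, and there is no ∂_3, so H_2 ≅ 0.

As a check, the Euler characteristic is 9 − 27 + 18 = 0, which agrees with 1 − 1 + 0 = 0.

H_0 = Z,  H_1 = Z ⊕ Z/2,  H_2 = 0.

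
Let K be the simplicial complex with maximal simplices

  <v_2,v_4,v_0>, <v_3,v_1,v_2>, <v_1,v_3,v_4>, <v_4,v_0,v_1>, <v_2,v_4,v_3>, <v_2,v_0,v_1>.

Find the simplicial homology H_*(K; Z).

H_0 ≅ Z,  H_1 = 0,  H_2 ≅ Z.

K has 5 vertices, 9 edges, 6 triangles.
rank ∂_0 = 0, rank ∂_1 = 4 ⇒ b_0 = 5 − 0 − 4 = 1; all invariant factors of ∂_1 are 1 so no torsion. So H_0 = Z.
rank ∂_1 = 4, rank ∂_2 = 5 ⇒ b_1 = 9 − 4 − 5 = 0; all invariant factors of ∂_2 are 1 so no torsion. So H_1 = 0.
rank ∂_2 = 5, rank ∂_3 = 0 ⇒ b_2 = 6 − 5 − 0 = 1. So H_2 = Z.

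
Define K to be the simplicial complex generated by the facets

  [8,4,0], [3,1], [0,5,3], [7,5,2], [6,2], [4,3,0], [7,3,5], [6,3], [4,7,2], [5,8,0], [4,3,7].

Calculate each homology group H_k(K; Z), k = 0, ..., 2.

H_0 ≅ Z,  H_1 ≅ Z,  H_2 = 0.

We work with the vertex ordering 0 < 1 < 2 < 3 < 4 < 5 < 6 < 7 < 8. The simplices of K, each written with vertices in increasing order, are:

  0-simplices (9): [0], [1], [2], [3], [4], [5], [6], [7], [8]
  1-simplices (17): [0,3], [0,4], [0,5], [0,8], [1,3], [2,4], [2,5], [2,6], [2,7], [3,4], [3,5], [3,6], [3,7], [4,7], [4,8], [5,7], [5,8]
  2-simplices (8): [0,3,4], [0,3,5], [0,4,8], [0,5,8], [2,4,7], [2,5,7], [3,4,7], [3,5,7]

Hence C_0 ≅ Z^9, C_1 ≅ Z^17, C_2 ≅ Z^8.

The boundary map ∂_1: C_1 → C_0 maps an edge to its endpoints' difference, ∂[p,q] = q − p.
This gives a 9×17 integer matrix of rank 8; reducing to Smith normal form yields diagonal entries (1,1,1,1,1,1,1,1).

Boundary ∂_2: C_2 → C_1 maps a triangle to the signed sum of its edges. For instance
  ∂[0,3,5] = [3,5] − [0,5] + [0,3],
  ∂[2,5,7] = [5,7] − [2,7] + [2,5].
As a 17×8 matrix over Z this has rank 8, with invariant factors (1,1,1,1,1,1,1,1).

Now H_k = ker ∂_k / im ∂_{k+1}, so:

  H_0: rank C_0 − rank ∂_1 = 9 − 8 = 1, and the invariant factors of ∂_1 are all 1, so H_0 = Z.
  H_1: rank ker ∂_1 − rank ∂_2 = (17 − 8) − 8 = 1, and the invariant factors of ∂_2 are all 1, so H_1 = Z.
  H_2: rank ker ∂_2 − rank ∂_3 = (8 − 8) − 0 = 0, and there is no ∂_3, so H_2 = 0.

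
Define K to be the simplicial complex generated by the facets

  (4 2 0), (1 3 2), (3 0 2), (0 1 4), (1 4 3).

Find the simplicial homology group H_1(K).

H_1 = Z.

Order the vertices as 0 < 1 < 2 < 3 < 4. Listing each simplex with vertices in this order, K has dimension 2 with simplices:

  0-simplices (5): [0], [1], [2], [3], [4]
  1-simplices (10): [0,1], [0,2], [0,3], [0,4], [1,2], [1,3], [1,4], [2,3], [2,4], [3,4]
  2-simplices (5): [0,1,4], [0,2,3], [0,2,4], [1,2,3], [1,3,4]

Hence C_0 ≅ Z^5, C_1 ≅ Z^10, C_2 ≅ Z^5.

∂_1: C_1 → C_0 maps an edge to its endpoints' difference, ∂[p,q] = q − p. For instance
  ∂[2,3] = [3] − [2].
As a 5×10 matrix over Z this has rank 4, with invariant factors (1,1,1,1).

The boundary map ∂_2: C_2 → C_1 maps a triangle to the signed sum of its edges. For instance
  ∂[1,3,4] = [3,4] − [1,4] + [1,3],
  ∂[1,2,3] = [2,3] − [1,3] + [1,2].
This gives a 10×5 integer matrix of rank 5; reducing to Smith normal form yields diagonal entries (1,1,1,1,1).

From H_k ≅ ker(∂_k) / im(∂_{k+1}) we obtain:

  H_1: rank ker ∂_1 − rank ∂_2 = (10 − 4) − 5 = 1, and the invariant factors of ∂_2 are all 1, so H_1 ≅ Z.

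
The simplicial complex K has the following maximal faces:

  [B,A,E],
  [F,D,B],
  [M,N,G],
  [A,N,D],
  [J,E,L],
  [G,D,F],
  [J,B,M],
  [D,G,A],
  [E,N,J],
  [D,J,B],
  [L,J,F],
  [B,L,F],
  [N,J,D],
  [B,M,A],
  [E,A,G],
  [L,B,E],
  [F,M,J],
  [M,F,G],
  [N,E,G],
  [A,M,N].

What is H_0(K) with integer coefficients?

We work with the vertex ordering A < B < D < E < F < G < J < L < M < N. The simplices of K, each written with vertices in increasing order, are:

  0-simplices (10): A, B, D, E, F, G, J, L, M, N
  1-simplices (30): AB, AD, AE, AG, AM, AN, BD, BE, BF, BJ, BL, BM, DF, DG, DJ, DN, EG, EJ, EL, EN, FG, FJ, FL, FM, GM, GN, JL, JM, JN, MN
  2-simplices (20): ABE, ABM, ADG, ADN, AEG, AMN, BDF, BDJ, BEL, BFL, BJM, DFG, DJN, EGN, EJL, EJN, FGM, FJL, FJM, GMN

so the chain groups are C_0 ≅ Z^10, C_1 ≅ Z^30, C_2 ≅ Z^20.

Boundary ∂_1: C_1 → C_0 is given by ∂[p,q] = [q] − [p]. For instance
  ∂AG = G − A.
The 10×30 boundary matrix has rank 9 and Smith normal form diag(1,1,1,1,1,1,1,1,1).

Boundary ∂_2: C_2 → C_1 acts by ∂[p,q,r] = [q,r] − [p,r] + [p,q]. For instance
  ∂GMN = MN − GN + GM,
  ∂EJL = JL − EL + EJ.
As a 30×20 matrix over Z this has rank 20, with invariant factors (1,1,1,1,1,1,1,1,1,1,1,1,1,1,1,1,1,1,1,2).

From H_k ≅ ker(∂_k) / im(∂_{k+1}) we obtain:

  H_0: rank C_0 − rank ∂_1 = 10 − 9 = 1, and the invariant factors of ∂_1 are all 1, so H_0 ≅ Z.

H_0 = Z.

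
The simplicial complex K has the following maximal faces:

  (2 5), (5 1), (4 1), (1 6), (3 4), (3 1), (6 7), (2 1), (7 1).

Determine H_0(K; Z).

H_0 ≅ Z.

Take the total order 1 < 2 < 3 < 4 < 5 < 6 < 7 on the vertex set. Then K (dimension 1) consists of the simplices:

  0-simplices (7): [1], [2], [3], [4], [5], [6], [7]
  1-simplices (9): [1,2], [1,3], [1,4], [1,5], [1,6], [1,7], [2,5], [3,4], [6,7]

giving chain groups C_0 ≅ Z^7, C_1 ≅ Z^9.

The boundary map ∂_1: C_1 → C_0 is given by ∂[p,q] = [q] − [p]. For instance
  ∂[1,7] = [7] − [1].
The resulting 7×9 matrix has rank 6, and its Smith normal form has invariant factors (1,1,1,1,1,1).

From H_k ≅ ker(∂_k) / im(∂_{k+1}) we obtain:

  H_0: rank C_0 − rank ∂_1 = 7 − 6 = 1, and the invariant factors of ∂_1 are all 1, so H_0 ≅ Z.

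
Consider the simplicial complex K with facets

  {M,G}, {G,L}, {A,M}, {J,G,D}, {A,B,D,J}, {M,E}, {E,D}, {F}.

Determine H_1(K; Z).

Fix the vertex order A < B < D < E < F < G < J < L < M and write every simplex with vertices in increasing order. Then dim K = 3 and the simplices of K are:

  0-simplices (9): A, B, D, E, F, G, J, L, M
  1-simplices (13): AB, AD, AJ, AM, BD, BJ, DE, DG, DJ, EM, GJ, GL, GM
  2-simplices (5): ABD, ABJ, ADJ, BDJ, DGJ
  3-simplices (1): ABDJ

Hence C_0 ≅ Z^9, C_1 ≅ Z^13, C_2 ≅ Z^5, C_3 ≅ Z^1.

The boundary map ∂_1: C_1 → C_0 is given by ∂[p,q] = [q] − [p].
This gives a 9×13 integer matrix of rank 7; reducing to Smith normal form yields diagonal entries (1,1,1,1,1,1,1).

∂_2: C_2 → C_1 sends each 2-simplex [p,q,r] to [q,r] − [p,r] + [p,q]. For instance
  ∂ADJ = DJ − AJ + AD,
  ∂BDJ = DJ − BJ + BD.
The 13×5 boundary matrix has rank 4 and Smith normal form diag(1,1,1,1).

Boundary ∂_3: C_3 → C_2 sends each 3-simplex σ to the alternating sum Σ_i (−1)^i (σ with its i-th vertex removed). For instance
  ∂ABDJ = BDJ − ADJ + ABJ − ABD.
The resulting 5×1 matrix has rank 1, and its Smith normal form has invariant factors (1).

From H_k ≅ ker(∂_k) / im(∂_{k+1}) we obtain:

  H_1: rank ker ∂_1 − rank ∂_2 = (13 − 7) − 4 = 2, and the invariant factors of ∂_2 are all 1, so H_1 ≅ Z^2.

H_1 = Z^2.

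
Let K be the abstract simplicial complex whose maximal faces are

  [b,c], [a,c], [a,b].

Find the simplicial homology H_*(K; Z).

H_0 = Z,  H_1 = Z.

Order the vertices as a < b < c. Listing each simplex with vertices in this order, K has dimension 1 with simplices:

  0-simplices (3): a, b, c
  1-simplices (3): ab, ac, bc

giving chain groups C_0 ≅ Z^3, C_1 ≅ Z^3.

The boundary map ∂_1: C_1 → C_0 sends each edge [p,q] (with p < q) to q − p.
This gives a 3×3 integer matrix of rank 2; reducing to Smith normal form yields diagonal entries (1,1).

Now H_k = ker ∂_k / im ∂_{k+1}, so:

  H_0: rank C_0 − rank ∂_1 = 3 − 2 = 1, and the invariant factors of ∂_1 are all 1, so H_0 = Z.
  H_1: rank ker ∂_1 − rank ∂_2 = (3 − 2) − 0 = 1, and there is no ∂_2, so H_1 = Z.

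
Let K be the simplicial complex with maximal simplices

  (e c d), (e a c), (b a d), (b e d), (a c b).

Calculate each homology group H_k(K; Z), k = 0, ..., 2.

H_0 = Z,  H_1 = Z,  H_2 = 0.

Fix the vertex order a < b < c < d < e and write every simplex with vertices in increasing order. Then dim K = 2 and the simplices of K are:

  0-simplices (5): a, b, c, d, e
  1-simplices (10): ab, ac, ad, ae, bc, bd, be, cd, ce, de
  2-simplices (5): abc, abd, ace, bde, cde

so the chain groups are C_0 ≅ Z^5, C_1 ≅ Z^10, C_2 ≅ Z^5.

Boundary ∂_1: C_1 → C_0 is given by ∂[p,q] = [q] − [p]. For instance
  ∂ce = e − c.
The resulting 5×10 matrix has rank 4, and its Smith normal form has invariant factors (1,1,1,1).

Boundary ∂_2: C_2 → C_1 acts by ∂[p,q,r] = [q,r] − [p,r] + [p,q]. For instance
  ∂abc = bc − ac + ab,
  ∂ace = ce − ae + ac.
As a 10×5 matrix over Z this has rank 5, with invariant factors (1,1,1,1,1).

Computing H_k = (kernel of ∂_k) / (image of ∂_{k+1}):

  H_0: rank C_0 − rank ∂_1 = 5 − 4 = 1, and the invariant factors of ∂_1 are all 1, so H_0 ≅ Z.
  H_1: rank ker ∂_1 − rank ∂_2 = (10 − 4) − 5 = 1, and the invariant factors of ∂_2 are all 1, so H_1 ≅ Z.
  H_2: rank ker ∂_2 − rank ∂_3 = (5 − 5) − 0 = 0, and there is no ∂_3, so H_2 ≅ 0.

As a check, the Euler characteristic is 5 − 10 + 5 = 0, which agrees with 1 − 1 + 0 = 0.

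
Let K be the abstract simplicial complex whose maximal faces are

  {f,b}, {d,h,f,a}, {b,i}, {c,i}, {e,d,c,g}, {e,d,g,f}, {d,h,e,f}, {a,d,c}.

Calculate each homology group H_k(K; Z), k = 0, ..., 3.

H_0 = Z,  H_1 = Z,  H_2 = 0,  H_3 = 0.

Fix the vertex order a < b < c < d < e < f < g < h < i and write every simplex with vertices in increasing order. Then dim K = 3 and the simplices of K are:

  0-simplices (9): a, b, c, d, e, f, g, h, i
  1-simplices (19): ac, ad, af, ah, bf, bi, cd, ce, cg, ci, de, df, dg, dh, ef, eg, eh, fg, fh
  2-simplices (14): acd, adf, adh, afh, cde, cdg, ceg, def, deg, deh, dfg, dfh, efg, efh
  3-simplices (4): adfh, cdeg, defg, defh

giving chain groups C_0 ≅ Z^9, C_1 ≅ Z^19, C_2 ≅ Z^14, C_3 ≅ Z^4.

The boundary map ∂_1: C_1 → C_0 maps an edge to its endpoints' difference, ∂[p,q] = q − p.
This gives a 9×19 integer matrix of rank 8; reducing to Smith normal form yields diagonal entries (1,1,1,1,1,1,1,1).

The boundary map ∂_2: C_2 → C_1 maps a triangle to the signed sum of its edges. For instance
  ∂def = ef − df + de,
  ∂dfh = fh − dh + df.
The 19×14 boundary matrix has rank 10 and Smith normal form diag(1,1,1,1,1,1,1,1,1,1).

∂_3: C_3 → C_2 sends each 3-simplex σ to the alternating sum Σ_i (−1)^i (σ with its i-th vertex removed). For instance
  ∂cdeg = deg − ceg + cdg − cde,
  ∂adfh = dfh − afh + adh − adf.
The 14×4 boundary matrix has rank 4 and Smith normal form diag(1,1,1,1).

From H_k ≅ ker(∂_k) / im(∂_{k+1}) we obtain:

  H_0: rank C_0 − rank ∂_1 = 9 − 8 = 1, and the invariant factors of ∂_1 are all 1, so H_0 ≅ Z.
  H_1: rank ker ∂_1 − rank ∂_2 = (19 − 8) − 10 = 1, and the invariant factors of ∂_2 are all 1, so H_1 ≅ Z.
  H_2: rank ker ∂_2 − rank ∂_3 = (14 − 10) − 4 = 0, and the invariant factors of ∂_3 are all 1, so H_2 ≅ 0.
  H_3: rank ker ∂_3 − rank ∂_4 = (4 − 4) − 0 = 0, and there is no ∂_4, so H_3 ≅ 0.

As a check, the Euler characteristic is 9 − 19 + 14 − 4 = 0, which agrees with 1 − 1 + 0 − 0 = 0.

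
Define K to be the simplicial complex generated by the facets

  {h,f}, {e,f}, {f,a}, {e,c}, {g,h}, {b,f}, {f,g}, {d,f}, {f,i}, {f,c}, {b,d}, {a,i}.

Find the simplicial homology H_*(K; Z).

H_0 = Z,  H_1 = Z^4.

We work with the vertex ordering a < b < c < d < e < f < g < h < i. The simplices of K, each written with vertices in increasing order, are:

  0-simplices (9): a, b, c, d, e, f, g, h, i
  1-simplices (12): af, ai, bd, bf, ce, cf, df, ef, fg, fh, fi, gh

giving chain groups C_0 ≅ Z^9, C_1 ≅ Z^12.

Boundary ∂_1: C_1 → C_0 sends each edge [p,q] (with p < q) to q − p. For instance
  ∂gh = h − g.
As a 9×12 matrix over Z this has rank 8, with invariant factors (1,1,1,1,1,1,1,1).

From H_k ≅ ker(∂_k) / im(∂_{k+1}) we obtain:

  H_0: rank C_0 − rank ∂_1 = 9 − 8 = 1, and the invariant factors of ∂_1 are all 1, so H_0 ≅ Z.
  H_1: rank ker ∂_1 − rank ∂_2 = (12 − 8) − 0 = 4, and there is no ∂_2, so H_1 ≅ Z^4.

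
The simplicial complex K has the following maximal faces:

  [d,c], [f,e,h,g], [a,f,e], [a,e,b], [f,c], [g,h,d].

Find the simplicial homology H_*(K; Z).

Fix the vertex order a < b < c < d < e < f < g < h and write every simplex with vertices in increasing order. Then dim K = 3 and the simplices of K are:

  0-simplices (8): a, b, c, d, e, f, g, h
  1-simplices (14): ab, ae, af, be, cd, cf, dg, dh, ef, eg, eh, fg, fh, gh
  2-simplices (7): abe, aef, dgh, efg, efh, egh, fgh
  3-simplices (1): efgh

giving chain groups C_0 ≅ Z^8, C_1 ≅ Z^14, C_2 ≅ Z^7, C_3 ≅ Z^1.

Boundary ∂_1: C_1 → C_0 is given by ∂[p,q] = [q] − [p]. For instance
  ∂eg = g − e.
As a 8×14 matrix over Z this has rank 7, with invariant factors (1,1,1,1,1,1,1).

The boundary map ∂_2: C_2 → C_1 acts by ∂[p,q,r] = [q,r] − [p,r] + [p,q]. For instance
  ∂efg = fg − eg + ef,
  ∂efh = fh − eh + ef.
The 14×7 boundary matrix has rank 6 and Smith normal form diag(1,1,1,1,1,1).

∂_3: C_3 → C_2 sends each 3-simplex σ to the alternating sum Σ_i (−1)^i (σ with its i-th vertex removed). For instance
  ∂efgh = fgh − egh + efh − efg.
The resulting 7×1 matrix has rank 1, and its Smith normal form has invariant factors (1).

Now H_k = ker ∂_k / im ∂_{k+1}, so:

  H_0: rank C_0 − rank ∂_1 = 8 − 7 = 1, and the invariant factors of ∂_1 are all 1, so H_0 = Z.
  H_1: rank ker ∂_1 − rank ∂_2 = (14 − 7) − 6 = 1, and the invariant factors of ∂_2 are all 1, so H_1 = Z.
  H_2: rank ker ∂_2 − rank ∂_3 = (7 − 6) − 1 = 0, and the invariant factors of ∂_3 are all 1, so H_2 = 0.
  H_3: rank ker ∂_3 − rank ∂_4 = (1 − 1) − 0 = 0, and there is no ∂_4, so H_3 = 0.

H_0 = Z,  H_1 = Z,  H_2 = 0,  H_3 = 0.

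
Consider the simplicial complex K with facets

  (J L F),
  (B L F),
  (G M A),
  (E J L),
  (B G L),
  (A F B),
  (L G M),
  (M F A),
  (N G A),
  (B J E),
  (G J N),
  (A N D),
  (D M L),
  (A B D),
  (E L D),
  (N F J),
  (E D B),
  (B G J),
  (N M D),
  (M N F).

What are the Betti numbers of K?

K has 10 vertices, 30 edges, 20 triangles.
rank ∂_0 = 0, rank ∂_1 = 9 ⇒ b_0 = 10 − 0 − 9 = 1; all invariant factors of ∂_1 are 1 so no torsion. So H_0 ≅ Z.
rank ∂_1 = 9, rank ∂_2 = 20 ⇒ b_1 = 30 − 9 − 20 = 1; ∂_2 has invariant factor(s) [2] giving torsion. So H_1 ≅ Z ⊕ Z/2.
rank ∂_2 = 20, rank ∂_3 = 0 ⇒ b_2 = 20 − 20 − 0 = 0. So H_2 ≅ 0.

b_0 = 1, b_1 = 1, b_2 = 0.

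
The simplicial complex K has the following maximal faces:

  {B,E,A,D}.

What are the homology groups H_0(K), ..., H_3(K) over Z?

We work with the vertex ordering A < B < D < E. The simplices of K, each written with vertices in increasing order, are:

  0-simplices (4): A, B, D, E
  1-simplices (6): AB, AD, AE, BD, BE, DE
  2-simplices (4): ABD, ABE, ADE, BDE
  3-simplices (1): ABDE

so the chain groups are C_0 ≅ Z^4, C_1 ≅ Z^6, C_2 ≅ Z^4, C_3 ≅ Z^1.

Boundary ∂_1: C_1 → C_0 maps an edge to its endpoints' difference, ∂[p,q] = q − p.
The 4×6 boundary matrix has rank 3 and Smith normal form diag(1,1,1).

Boundary ∂_2: C_2 → C_1 maps a triangle to the signed sum of its edges. For instance
  ∂BDE = DE − BE + BD,
  ∂ABE = BE − AE + AB.
As a 6×4 matrix over Z this has rank 3, with invariant factors (1,1,1).

∂_3: C_3 → C_2 sends each 3-simplex σ to the alternating sum Σ_i (−1)^i (σ with its i-th vertex removed). For instance
  ∂ABDE = BDE − ADE + ABE − ABD.
As a 4×1 matrix over Z this has rank 1, with invariant factors (1).

Computing H_k = (kernel of ∂_k) / (image of ∂_{k+1}):

  H_0: rank C_0 − rank ∂_1 = 4 − 3 = 1, and the invariant factors of ∂_1 are all 1, so H_0 ≅ Z.
  H_1: rank ker ∂_1 − rank ∂_2 = (6 − 3) − 3 = 0, and the invariant factors of ∂_2 are all 1, so H_1 ≅ 0.
  H_2: rank ker ∂_2 − rank ∂_3 = (4 − 3) − 1 = 0, and the invariant factors of ∂_3 are all 1, so H_2 ≅ 0.
  H_3: rank ker ∂_3 − rank ∂_4 = (1 − 1) − 0 = 0, and there is no ∂_4, so H_3 ≅ 0.

As a check, the Euler characteristic is 4 − 6 + 4 − 1 = 1, which agrees with 1 − 0 + 0 − 0 = 1.

H_0 ≅ Z,  H_1 = 0,  H_2 = 0,  H_3 = 0.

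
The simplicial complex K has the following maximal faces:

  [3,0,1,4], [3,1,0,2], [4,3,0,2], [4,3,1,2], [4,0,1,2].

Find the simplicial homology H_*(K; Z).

H_0 ≅ Z,  H_1 = 0,  H_2 = 0,  H_3 ≅ Z.

Take the total order 0 < 1 < 2 < 3 < 4 on the vertex set. Then K (dimension 3) consists of the simplices:

  0-simplices (5): [0], [1], [2], [3], [4]
  1-simplices (10): [0,1], [0,2], [0,3], [0,4], [1,2], [1,3], [1,4], [2,3], [2,4], [3,4]
  2-simplices (10): [0,1,2], [0,1,3], [0,1,4], [0,2,3], [0,2,4], [0,3,4], [1,2,3], [1,2,4], [1,3,4], [2,3,4]
  3-simplices (5): [0,1,2,3], [0,1,2,4], [0,1,3,4], [0,2,3,4], [1,2,3,4]

giving chain groups C_0 ≅ Z^5, C_1 ≅ Z^10, C_2 ≅ Z^10, C_3 ≅ Z^5.

∂_1: C_1 → C_0 is given by ∂[p,q] = [q] − [p]. For instance
  ∂[1,4] = [4] − [1].
This gives a 5×10 integer matrix of rank 4; reducing to Smith normal form yields diagonal entries (1,1,1,1).

The boundary map ∂_2: C_2 → C_1 sends each 2-simplex [p,q,r] to [q,r] − [p,r] + [p,q]. For instance
  ∂[1,3,4] = [3,4] − [1,4] + [1,3],
  ∂[0,3,4] = [3,4] − [0,4] + [0,3].
The 10×10 boundary matrix has rank 6 and Smith normal form diag(1,1,1,1,1,1).

∂_3: C_3 → C_2 sends each 3-simplex σ to the alternating sum Σ_i (−1)^i (σ with its i-th vertex removed). For instance
  ∂[0,1,3,4] = [1,3,4] − [0,3,4] + [0,1,4] − [0,1,3],
  ∂[1,2,3,4] = [2,3,4] − [1,3,4] + [1,2,4] − [1,2,3].
The resulting 10×5 matrix has rank 4, and its Smith normal form has invariant factors (1,1,1,1).

Now H_k = ker ∂_k / im ∂_{k+1}, so:

  H_0: rank C_0 − rank ∂_1 = 5 − 4 = 1, and the invariant factors of ∂_1 are all 1, so H_0 ≅ Z.
  H_1: rank ker ∂_1 − rank ∂_2 = (10 − 4) − 6 = 0, and the invariant factors of ∂_2 are all 1, so H_1 ≅ 0.
  H_2: rank ker ∂_2 − rank ∂_3 = (10 − 6) − 4 = 0, and the invariant factors of ∂_3 are all 1, so H_2 ≅ 0.
  H_3: rank ker ∂_3 − rank ∂_4 = (5 − 4) − 0 = 1, and there is no ∂_4, so H_3 ≅ Z.

As a check, the Euler characteristic is 5 − 10 + 10 − 5 = 0, which agrees with 1 − 0 + 0 − 1 = 0.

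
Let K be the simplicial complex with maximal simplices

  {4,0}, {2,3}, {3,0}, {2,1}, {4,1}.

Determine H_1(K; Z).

K has 5 vertices, 5 edges.
rank ∂_1 = 4, rank ∂_2 = 0 ⇒ b_1 = 5 − 4 − 0 = 1. So H_1 ≅ Z.

H_1 ≅ Z.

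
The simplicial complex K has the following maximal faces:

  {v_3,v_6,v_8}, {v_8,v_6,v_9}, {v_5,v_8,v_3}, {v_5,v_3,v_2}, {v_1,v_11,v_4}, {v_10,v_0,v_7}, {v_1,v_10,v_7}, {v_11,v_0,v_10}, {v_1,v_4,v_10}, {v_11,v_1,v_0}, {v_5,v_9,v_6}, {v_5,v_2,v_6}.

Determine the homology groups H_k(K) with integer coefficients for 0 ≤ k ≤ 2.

H_0 ≅ Z^2,  H_1 ≅ Z^2,  H_2 = 0.

Order the vertices as v_0 < v_1 < v_2 < v_3 < v_4 < v_5 < v_6 < v_7 < v_8 < v_9 < v_10 < v_11. Listing each simplex with vertices in this order, K has dimension 2 with simplices:

  0-simplices (12): [v_0], [v_1], [v_2], [v_3], [v_4], [v_5], [v_6], [v_7], [v_8], [v_9], [v_10], [v_11]
  1-simplices (24): (24 of them)
  2-simplices (12): (12 of them)

so the chain groups are C_0 ≅ Z^12, C_1 ≅ Z^24, C_2 ≅ Z^12.

Boundary ∂_1: C_1 → C_0 is given by ∂[p,q] = [q] − [p].
The resulting 12×24 matrix has rank 10, and its Smith normal form has invariant factors (1,1,1,1,1,1,1,1,1,1).

Boundary ∂_2: C_2 → C_1 maps a triangle to the signed sum of its edges. For instance
  ∂[v_1,v_4,v_11] = [v_4,v_11] − [v_1,v_11] + [v_1,v_4],
  ∂[v_2,v_5,v_6] = [v_5,v_6] − [v_2,v_6] + [v_2,v_5].
The 24×12 boundary matrix has rank 12 and Smith normal form diag(1,1,1,1,1,1,1,1,1,1,1,1).

Now H_k = ker ∂_k / im ∂_{k+1}, so:

  H_0: rank C_0 − rank ∂_1 = 12 − 10 = 2, and the invariant factors of ∂_1 are all 1, so H_0 = Z^2.
  H_1: rank ker ∂_1 − rank ∂_2 = (24 − 10) − 12 = 2, and the invariant factors of ∂_2 are all 1, so H_1 = Z^2.
  H_2: rank ker ∂_2 − rank ∂_3 = (12 − 12) − 0 = 0, and there is no ∂_3, so H_2 = 0.

As a check, the Euler characteristic is 12 − 24 + 12 = 0, which agrees with 2 − 2 + 0 = 0.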